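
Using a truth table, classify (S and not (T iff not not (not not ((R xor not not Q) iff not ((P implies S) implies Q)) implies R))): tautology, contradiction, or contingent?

contingent

P | Q | R | S | T | φ
- | - | - | - | - | -
F | F | F | F | F | F
F | F | F | F | T | F
F | F | F | T | F | T
F | F | F | T | T | F
F | F | T | F | F | F
F | F | T | F | T | F
F | F | T | T | F | T
F | F | T | T | T | F
F | T | F | F | F | F
F | T | F | F | T | F
F | T | F | T | F | T
F | T | F | T | T | F
F | T | T | F | F | F
F | T | T | F | T | F
F | T | T | T | F | T
F | T | T | T | T | F
T | F | F | F | F | F
T | F | F | F | T | F
T | F | F | T | F | T
T | F | F | T | T | F
T | F | T | F | F | F
T | F | T | F | T | F
T | F | T | T | F | T
T | F | T | T | T | F
T | T | F | F | F | F
T | T | F | F | T | F
T | T | F | T | F | T
T | T | F | T | T | F
T | T | T | F | F | F
T | T | T | F | T | F
T | T | T | T | F | T
T | T | T | T | T | F
8 of 32 rows are T, so the formula is contingent.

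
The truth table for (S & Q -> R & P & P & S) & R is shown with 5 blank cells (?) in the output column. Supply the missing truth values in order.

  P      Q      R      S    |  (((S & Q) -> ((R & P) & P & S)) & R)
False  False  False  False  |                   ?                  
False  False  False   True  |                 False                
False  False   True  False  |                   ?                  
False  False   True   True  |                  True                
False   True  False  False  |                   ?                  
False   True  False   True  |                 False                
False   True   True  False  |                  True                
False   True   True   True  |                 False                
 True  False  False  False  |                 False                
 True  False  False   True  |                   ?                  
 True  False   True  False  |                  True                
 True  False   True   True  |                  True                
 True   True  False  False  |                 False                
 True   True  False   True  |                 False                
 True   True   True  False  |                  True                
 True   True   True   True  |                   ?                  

Row P=False, Q=False, R=False, S=False: (S & Q -> R & P & P & S) = True, so (((S & Q) -> ((R & P) & P & S)) & R) = False.
Row P=False, Q=False, R=True, S=False: (S & Q -> R & P & P & S) = True, so (((S & Q) -> ((R & P) & P & S)) & R) = True.
Row P=False, Q=True, R=False, S=False: (S & Q -> R & P & P & S) = True, so (((S & Q) -> ((R & P) & P & S)) & R) = False.
Row P=True, Q=False, R=False, S=True: (S & Q -> R & P & P & S) = True, so (((S & Q) -> ((R & P) & P & S)) & R) = False.
Row P=True, Q=True, R=True, S=True: (S & Q -> R & P & P & S) = True, so (((S & Q) -> ((R & P) & P & S)) & R) = True.

False, True, False, False, True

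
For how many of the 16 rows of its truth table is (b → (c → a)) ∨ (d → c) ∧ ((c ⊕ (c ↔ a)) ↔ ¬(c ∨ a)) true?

14

a  b  c  d  |  (c → a)  (b → (c → a))  (d → c)  (c ↔ a)  (c ⊕ (c ↔ a))  (c ∨ a)  ¬(c ∨ a)  ((c ⊕ (c ↔ a)) ↔ ¬(c ∨ a))  φ
T  T  T  T  |     T           T           T        T           F           T        F                  T               T
T  T  T  F  |     T           T           T        T           F           T        F                  T               T
T  T  F  T  |     T           T           F        F           F           T        F                  T               T
T  T  F  F  |     T           T           T        F           F           T        F                  T               T
T  F  T  T  |     T           T           T        T           F           T        F                  T               T
T  F  T  F  |     T           T           T        T           F           T        F                  T               T
T  F  F  T  |     T           T           F        F           F           T        F                  T               T
T  F  F  F  |     T           T           T        F           F           T        F                  T               T
F  T  T  T  |     F           F           T        F           T           T        F                  F               F
F  T  T  F  |     F           F           T        F           T           T        F                  F               F
F  T  F  T  |     T           T           F        T           T           F        T                  T               T
F  T  F  F  |     T           T           T        T           T           F        T                  T               T
F  F  T  T  |     F           T           T        F           T           T        F                  F               T
F  F  T  F  |     F           T           T        F           T           T        F                  F               T
F  F  F  T  |     T           T           F        T           T           F        T                  T               T
F  F  F  F  |     T           T           T        T           T           F        T                  T               T
The formula is true on 14 of the 16 rows.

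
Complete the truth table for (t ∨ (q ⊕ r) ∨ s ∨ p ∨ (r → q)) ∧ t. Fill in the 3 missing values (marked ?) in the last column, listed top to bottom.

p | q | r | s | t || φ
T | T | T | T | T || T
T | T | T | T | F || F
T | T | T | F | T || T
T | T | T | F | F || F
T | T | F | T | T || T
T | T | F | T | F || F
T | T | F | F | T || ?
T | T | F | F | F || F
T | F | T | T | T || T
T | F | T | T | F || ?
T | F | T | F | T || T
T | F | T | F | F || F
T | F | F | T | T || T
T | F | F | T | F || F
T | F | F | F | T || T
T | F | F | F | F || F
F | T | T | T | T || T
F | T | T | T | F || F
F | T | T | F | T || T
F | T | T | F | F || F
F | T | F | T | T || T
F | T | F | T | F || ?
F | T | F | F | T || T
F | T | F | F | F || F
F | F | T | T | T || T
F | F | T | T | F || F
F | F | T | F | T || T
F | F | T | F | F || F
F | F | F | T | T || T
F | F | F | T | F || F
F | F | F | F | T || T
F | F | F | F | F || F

T, F, F

Row p=T, q=T, r=F, s=F, t=T: (t ∨ (q ⊕ r) ∨ s ∨ p ∨ (r → q)) = T, so the formula = T.
Row p=T, q=F, r=T, s=T, t=F: (t ∨ (q ⊕ r) ∨ s ∨ p ∨ (r → q)) = T, so the formula = F.
Row p=F, q=T, r=F, s=T, t=F: (t ∨ (q ⊕ r) ∨ s ∨ p ∨ (r → q)) = T, so the formula = F.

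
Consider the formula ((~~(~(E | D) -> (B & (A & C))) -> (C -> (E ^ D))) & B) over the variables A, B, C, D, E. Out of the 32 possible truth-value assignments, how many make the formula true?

13

A  B  C  D  E  |  φ
T  T  T  T  T  |  F
T  T  T  T  F  |  T
T  T  T  F  T  |  T
T  T  T  F  F  |  F
T  T  F  T  T  |  T
T  T  F  T  F  |  T
T  T  F  F  T  |  T
T  T  F  F  F  |  T
T  F  T  T  T  |  F
T  F  T  T  F  |  F
T  F  T  F  T  |  F
T  F  T  F  F  |  F
T  F  F  T  T  |  F
T  F  F  T  F  |  F
T  F  F  F  T  |  F
T  F  F  F  F  |  F
F  T  T  T  T  |  F
F  T  T  T  F  |  T
F  T  T  F  T  |  T
F  T  T  F  F  |  T
F  T  F  T  T  |  T
F  T  F  T  F  |  T
F  T  F  F  T  |  T
F  T  F  F  F  |  T
F  F  T  T  T  |  F
F  F  T  T  F  |  F
F  F  T  F  T  |  F
F  F  T  F  F  |  F
F  F  F  T  T  |  F
F  F  F  T  F  |  F
F  F  F  F  T  |  F
F  F  F  F  F  |  F
The formula is true on 13 of the 32 rows.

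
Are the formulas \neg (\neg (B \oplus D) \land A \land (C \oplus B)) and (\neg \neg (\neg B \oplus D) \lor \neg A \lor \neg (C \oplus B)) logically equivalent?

not equivalent

A | B | C | D | φ | ψ
- | - | - | - | - | -
T | T | T | T | T | T
T | T | T | F | T | T
T | T | F | T | F | T
T | T | F | F | T | F
T | F | T | T | T | F
T | F | T | F | F | T
T | F | F | T | T | T
T | F | F | F | T | T
F | T | T | T | T | T
F | T | T | F | T | T
F | T | F | T | T | T
F | T | F | F | T | T
F | F | T | T | T | T
F | F | T | F | T | T
F | F | F | T | T | T
F | F | F | F | T | T
The columns differ at A=T, B=T, C=F, D=T (φ=F, ψ=T), so they are not equivalent.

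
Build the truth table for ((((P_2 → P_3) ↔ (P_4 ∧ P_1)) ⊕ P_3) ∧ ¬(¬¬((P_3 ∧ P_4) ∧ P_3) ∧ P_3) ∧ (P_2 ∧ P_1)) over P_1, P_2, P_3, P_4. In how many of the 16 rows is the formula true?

2

P_1 | P_2 | P_3 | P_4 | (P_2 → P_3) | (P_4 ∧ P_1) | ((P_2 → P_3) ↔ (P_4 ∧ P_1)) | (P_3 ∧ P_4) | ((P_3 ∧ P_4) ∧ P_3) | ¬((P_3 ∧ P_4) ∧ P_3) | ¬¬((P_3 ∧ P_4) ∧ P_3) | (P_2 ∧ P_1) | φ
--- | --- | --- | --- | ----------- | ----------- | --------------------------- | ----------- | ------------------- | -------------------- | --------------------- | ----------- | -
 F  |  F  |  F  |  F  |      T      |      F      |              F              |      F      |          F          |          T           |           F           |      F      | F
 F  |  F  |  F  |  T  |      T      |      F      |              F              |      F      |          F          |          T           |           F           |      F      | F
 F  |  F  |  T  |  F  |      T      |      F      |              F              |      F      |          F          |          T           |           F           |      F      | F
 F  |  F  |  T  |  T  |      T      |      F      |              F              |      T      |          T          |          F           |           T           |      F      | F
 F  |  T  |  F  |  F  |      F      |      F      |              T              |      F      |          F          |          T           |           F           |      F      | F
 F  |  T  |  F  |  T  |      F      |      F      |              T              |      F      |          F          |          T           |           F           |      F      | F
 F  |  T  |  T  |  F  |      T      |      F      |              F              |      F      |          F          |          T           |           F           |      F      | F
 F  |  T  |  T  |  T  |      T      |      F      |              F              |      T      |          T          |          F           |           T           |      F      | F
 T  |  F  |  F  |  F  |      T      |      F      |              F              |      F      |          F          |          T           |           F           |      F      | F
 T  |  F  |  F  |  T  |      T      |      T      |              T              |      F      |          F          |          T           |           F           |      F      | F
 T  |  F  |  T  |  F  |      T      |      F      |              F              |      F      |          F          |          T           |           F           |      F      | F
 T  |  F  |  T  |  T  |      T      |      T      |              T              |      T      |          T          |          F           |           T           |      F      | F
 T  |  T  |  F  |  F  |      F      |      F      |              T              |      F      |          F          |          T           |           F           |      T      | T
 T  |  T  |  F  |  T  |      F      |      T      |              F              |      F      |          F          |          T           |           F           |      T      | F
 T  |  T  |  T  |  F  |      T      |      F      |              F              |      F      |          F          |          T           |           F           |      T      | T
 T  |  T  |  T  |  T  |      T      |      T      |              T              |      T      |          T          |          F           |           T           |      T      | F
The formula is true on 2 of the 16 rows.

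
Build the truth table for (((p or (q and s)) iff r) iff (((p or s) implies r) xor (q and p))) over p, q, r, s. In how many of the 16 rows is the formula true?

8

p  q  r  s  |  (q and s)  (p or (q and s))  ((p or (q and s)) iff r)  (p or s)  ((p or s) implies r)  (q and p)  φ
F  F  F  F  |      F             F                     T                 F               T                F      T
F  F  F  T  |      F             F                     T                 T               F                F      F
F  F  T  F  |      F             F                     F                 F               T                F      F
F  F  T  T  |      F             F                     F                 T               T                F      F
F  T  F  F  |      F             F                     T                 F               T                F      T
F  T  F  T  |      T             T                     F                 T               F                F      T
F  T  T  F  |      F             F                     F                 F               T                F      F
F  T  T  T  |      T             T                     T                 T               T                F      T
T  F  F  F  |      F             T                     F                 T               F                F      T
T  F  F  T  |      F             T                     F                 T               F                F      T
T  F  T  F  |      F             T                     T                 T               T                F      T
T  F  T  T  |      F             T                     T                 T               T                F      T
T  T  F  F  |      F             T                     F                 T               F                T      F
T  T  F  T  |      T             T                     F                 T               F                T      F
T  T  T  F  |      F             T                     T                 T               T                T      F
T  T  T  T  |      T             T                     T                 T               T                T      F
The formula is true on 8 of the 16 rows.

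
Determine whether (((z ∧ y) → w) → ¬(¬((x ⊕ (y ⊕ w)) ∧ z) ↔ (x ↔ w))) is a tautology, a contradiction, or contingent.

x | y | z | w | φ
- | - | - | - | -
1 | 1 | 1 | 1 | 1
1 | 1 | 1 | 0 | 1
1 | 1 | 0 | 1 | 0
1 | 1 | 0 | 0 | 1
1 | 0 | 1 | 1 | 0
1 | 0 | 1 | 0 | 0
1 | 0 | 0 | 1 | 0
1 | 0 | 0 | 0 | 1
0 | 1 | 1 | 1 | 1
0 | 1 | 1 | 0 | 1
0 | 1 | 0 | 1 | 1
0 | 1 | 0 | 0 | 0
0 | 0 | 1 | 1 | 0
0 | 0 | 1 | 0 | 0
0 | 0 | 0 | 1 | 1
0 | 0 | 0 | 0 | 0
8 of 16 rows are 1, so the formula is contingent.

contingent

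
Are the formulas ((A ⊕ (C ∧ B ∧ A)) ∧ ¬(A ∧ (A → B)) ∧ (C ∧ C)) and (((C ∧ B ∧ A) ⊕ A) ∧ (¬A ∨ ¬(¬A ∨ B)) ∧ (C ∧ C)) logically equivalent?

A  B  C  |  φ  ψ
0  0  0  |  0  0
0  0  1  |  0  0
0  1  0  |  0  0
0  1  1  |  0  0
1  0  0  |  0  0
1  0  1  |  1  1
1  1  0  |  0  0
1  1  1  |  0  0
The columns for φ and ψ agree on every row, so they are logically equivalent.

equivalent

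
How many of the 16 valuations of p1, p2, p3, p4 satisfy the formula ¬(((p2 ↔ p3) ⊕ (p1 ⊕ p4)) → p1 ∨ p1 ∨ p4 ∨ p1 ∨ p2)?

p1 | p2 | p3 | p4 || φ
T  | T  | T  | T  || F
T  | T  | T  | F  || F
T  | T  | F  | T  || F
T  | T  | F  | F  || F
T  | F  | T  | T  || F
T  | F  | T  | F  || F
T  | F  | F  | T  || F
T  | F  | F  | F  || F
F  | T  | T  | T  || F
F  | T  | T  | F  || F
F  | T  | F  | T  || F
F  | T  | F  | F  || F
F  | F  | T  | T  || F
F  | F  | T  | F  || F
F  | F  | F  | T  || F
F  | F  | F  | F  || T
The formula is true on 1 of the 16 rows.

1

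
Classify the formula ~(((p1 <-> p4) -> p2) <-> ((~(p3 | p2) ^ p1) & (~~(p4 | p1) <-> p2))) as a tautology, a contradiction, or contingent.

p1  p2  p3  p4     (p1 <-> p4)  ((p1 <-> p4) -> p2)  (p3 | p2)  ~(p3 | p2)  (~(p3 | p2) ^ p1)  (p4 | p1)  ~(p4 | p1)  ~~(p4 | p1)  (~~(p4 | p1) <-> p2)  φ
F   F   F   F           T                F               F          T               T              F          T            F                T            T
F   F   F   T           F                T               F          T               T              T          F            T                F            T
F   F   T   F           T                F               T          F               F              F          T            F                T            F
F   F   T   T           F                T               T          F               F              T          F            T                F            T
F   T   F   F           T                T               T          F               F              F          T            F                F            T
F   T   F   T           F                T               T          F               F              T          F            T                T            T
F   T   T   F           T                T               T          F               F              F          T            F                F            T
F   T   T   T           F                T               T          F               F              T          F            T                T            T
T   F   F   F           F                T               F          T               F              T          F            T                F            T
T   F   F   T           T                F               F          T               F              T          F            T                F            F
T   F   T   F           F                T               T          F               T              T          F            T                F            T
T   F   T   T           T                F               T          F               T              T          F            T                F            F
T   T   F   F           F                T               T          F               T              T          F            T                T            F
T   T   F   T           T                T               T          F               T              T          F            T                T            F
T   T   T   F           F                T               T          F               T              T          F            T                T            F
T   T   T   T           T                T               T          F               T              T          F            T                T            F
9 of 16 rows are T, so the formula is contingent.

contingent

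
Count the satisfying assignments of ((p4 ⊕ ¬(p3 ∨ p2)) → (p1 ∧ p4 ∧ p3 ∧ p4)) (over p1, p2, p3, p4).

  p1     p2     p3     p4   |    φ  
 True   True   True   True  |   True
 True   True   True  False  |   True
 True   True  False   True  |  False
 True   True  False  False  |   True
 True  False   True   True  |   True
 True  False   True  False  |   True
 True  False  False   True  |   True
 True  False  False  False  |  False
False   True   True   True  |  False
False   True   True  False  |   True
False   True  False   True  |  False
False   True  False  False  |   True
False  False   True   True  |  False
False  False   True  False  |   True
False  False  False   True  |   True
False  False  False  False  |  False
The formula is true on 10 of the 16 rows.

10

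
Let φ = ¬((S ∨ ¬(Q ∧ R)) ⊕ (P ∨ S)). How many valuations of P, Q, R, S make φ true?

12

P | Q | R | S | ¬((S ∨ ¬(Q ∧ R)) ⊕ (P ∨ S))
- | - | - | - | ---------------------------
T | T | T | T |              T             
T | T | T | F |              F             
T | T | F | T |              T             
T | T | F | F |              T             
T | F | T | T |              T             
T | F | T | F |              T             
T | F | F | T |              T             
T | F | F | F |              T             
F | T | T | T |              T             
F | T | T | F |              T             
F | T | F | T |              T             
F | T | F | F |              F             
F | F | T | T |              T             
F | F | T | F |              F             
F | F | F | T |              T             
F | F | F | F |              F             
The formula is true on 12 of the 16 rows.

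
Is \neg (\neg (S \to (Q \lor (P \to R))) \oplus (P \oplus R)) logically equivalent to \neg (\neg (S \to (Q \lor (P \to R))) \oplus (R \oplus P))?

P | Q | R | S | φ | ψ
- | - | - | - | - | -
1 | 1 | 1 | 1 | 1 | 1
1 | 1 | 1 | 0 | 1 | 1
1 | 1 | 0 | 1 | 0 | 0
1 | 1 | 0 | 0 | 0 | 0
1 | 0 | 1 | 1 | 1 | 1
1 | 0 | 1 | 0 | 1 | 1
1 | 0 | 0 | 1 | 1 | 1
1 | 0 | 0 | 0 | 0 | 0
0 | 1 | 1 | 1 | 0 | 0
0 | 1 | 1 | 0 | 0 | 0
0 | 1 | 0 | 1 | 1 | 1
0 | 1 | 0 | 0 | 1 | 1
0 | 0 | 1 | 1 | 0 | 0
0 | 0 | 1 | 0 | 0 | 0
0 | 0 | 0 | 1 | 1 | 1
0 | 0 | 0 | 0 | 1 | 1
The columns for φ and ψ agree on every row, so they are logically equivalent.

equivalent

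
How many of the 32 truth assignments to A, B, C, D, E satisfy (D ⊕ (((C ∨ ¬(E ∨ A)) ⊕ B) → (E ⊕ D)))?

16

A | B | C | D | E | φ
- | - | - | - | - | -
F | F | F | F | F | F
F | F | F | F | T | T
F | F | F | T | F | F
F | F | F | T | T | F
F | F | T | F | F | F
F | F | T | F | T | T
F | F | T | T | F | F
F | F | T | T | T | T
F | T | F | F | F | T
F | T | F | F | T | T
F | T | F | T | F | F
F | T | F | T | T | T
F | T | T | F | F | T
F | T | T | F | T | T
F | T | T | T | F | F
F | T | T | T | T | F
T | F | F | F | F | T
T | F | F | F | T | T
T | F | F | T | F | F
T | F | F | T | T | F
T | F | T | F | F | F
T | F | T | F | T | T
T | F | T | T | F | F
T | F | T | T | T | T
T | T | F | F | F | F
T | T | F | F | T | T
T | T | F | T | F | F
T | T | F | T | T | T
T | T | T | F | F | T
T | T | T | F | T | T
T | T | T | T | F | F
T | T | T | T | T | F
The formula is true on 16 of the 32 rows.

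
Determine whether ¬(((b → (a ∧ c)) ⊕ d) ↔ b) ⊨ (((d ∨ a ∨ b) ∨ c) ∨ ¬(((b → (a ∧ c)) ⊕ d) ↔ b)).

a | b | c | d | φ | ψ
- | - | - | - | - | -
T | T | T | T | T | T
T | T | T | F | F | T
T | T | F | T | F | T
T | T | F | F | T | T
T | F | T | T | F | T
T | F | T | F | T | T
T | F | F | T | F | T
T | F | F | F | T | T
F | T | T | T | F | T
F | T | T | F | T | T
F | T | F | T | F | T
F | T | F | F | T | T
F | F | T | T | F | T
F | F | T | F | T | T
F | F | F | T | F | T
F | F | F | F | T | T
In every row where φ is true, ψ is also true, so φ ⊨ ψ.

yes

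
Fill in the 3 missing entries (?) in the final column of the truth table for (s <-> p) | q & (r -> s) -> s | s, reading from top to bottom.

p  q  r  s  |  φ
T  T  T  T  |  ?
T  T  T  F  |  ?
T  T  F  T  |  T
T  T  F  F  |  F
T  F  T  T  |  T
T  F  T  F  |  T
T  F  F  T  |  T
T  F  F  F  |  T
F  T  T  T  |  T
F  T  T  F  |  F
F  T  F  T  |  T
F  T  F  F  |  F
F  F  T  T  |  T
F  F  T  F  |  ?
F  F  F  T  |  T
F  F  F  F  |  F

Row p=T, q=T, r=T, s=T: ((s <-> p) | q & (r -> s)) = T, (s | s) = T, so the formula = T.
Row p=T, q=T, r=T, s=F: ((s <-> p) | q & (r -> s)) = F, (s | s) = F, so the formula = T.
Row p=F, q=F, r=T, s=F: ((s <-> p) | q & (r -> s)) = T, (s | s) = F, so the formula = F.

T, T, F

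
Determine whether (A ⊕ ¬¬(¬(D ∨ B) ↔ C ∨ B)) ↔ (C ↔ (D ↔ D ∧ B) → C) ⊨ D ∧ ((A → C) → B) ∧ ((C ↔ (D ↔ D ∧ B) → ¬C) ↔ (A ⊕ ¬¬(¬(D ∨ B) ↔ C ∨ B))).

A  B  C  D  |  φ  ψ
T  T  T  T  |  T  F
T  T  T  F  |  T  F
T  T  F  T  |  T  F
T  T  F  F  |  T  F
T  F  T  T  |  T  F
T  F  T  F  |  F  F
T  F  F  T  |  T  T
T  F  F  F  |  T  F
F  T  T  T  |  F  T
F  T  T  F  |  F  F
F  T  F  T  |  F  T
F  T  F  F  |  F  F
F  F  T  T  |  F  F
F  F  T  F  |  T  F
F  F  F  T  |  F  F
F  F  F  F  |  F  F
At A=T, B=T, C=T, D=T we have φ true but ψ false, so φ does not entail ψ.

no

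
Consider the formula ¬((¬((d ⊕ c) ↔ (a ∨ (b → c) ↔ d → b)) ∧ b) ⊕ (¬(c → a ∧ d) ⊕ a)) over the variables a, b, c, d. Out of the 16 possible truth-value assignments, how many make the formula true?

8

a | b | c | d | φ
- | - | - | - | -
T | T | T | T | T
T | T | T | F | T
T | T | F | T | F
T | T | F | F | T
T | F | T | T | F
T | F | T | F | T
T | F | F | T | F
T | F | F | F | F
F | T | T | T | T
F | T | T | F | F
F | T | F | T | F
F | T | F | F | T
F | F | T | T | F
F | F | T | F | F
F | F | F | T | T
F | F | F | F | T
The formula is true on 8 of the 16 rows.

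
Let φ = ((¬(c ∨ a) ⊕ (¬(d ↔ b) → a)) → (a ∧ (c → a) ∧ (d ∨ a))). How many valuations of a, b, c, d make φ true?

a | b | c | d || (c ∨ a) | ¬(c ∨ a) | (d ↔ b) | ¬(d ↔ b) | (¬(d ↔ b) → a) | (¬(c ∨ a) ⊕ (¬(d ↔ b) → a)) | (c → a) | (d ∨ a) | (a ∧ (c → a) ∧ (d ∨ a)) | φ
T | T | T | T ||    T    |    F     |    T    |    F     |       T        |              T              |    T    |    T    |            T            | T
T | T | T | F ||    T    |    F     |    F    |    T     |       T        |              T              |    T    |    T    |            T            | T
T | T | F | T ||    T    |    F     |    T    |    F     |       T        |              T              |    T    |    T    |            T            | T
T | T | F | F ||    T    |    F     |    F    |    T     |       T        |              T              |    T    |    T    |            T            | T
T | F | T | T ||    T    |    F     |    F    |    T     |       T        |              T              |    T    |    T    |            T            | T
T | F | T | F ||    T    |    F     |    T    |    F     |       T        |              T              |    T    |    T    |            T            | T
T | F | F | T ||    T    |    F     |    F    |    T     |       T        |              T              |    T    |    T    |            T            | T
T | F | F | F ||    T    |    F     |    T    |    F     |       T        |              T              |    T    |    T    |            T            | T
F | T | T | T ||    T    |    F     |    T    |    F     |       T        |              T              |    F    |    T    |            F            | F
F | T | T | F ||    T    |    F     |    F    |    T     |       F        |              F              |    F    |    F    |            F            | T
F | T | F | T ||    F    |    T     |    T    |    F     |       T        |              F              |    T    |    T    |            F            | T
F | T | F | F ||    F    |    T     |    F    |    T     |       F        |              T              |    T    |    F    |            F            | F
F | F | T | T ||    T    |    F     |    F    |    T     |       F        |              F              |    F    |    T    |            F            | T
F | F | T | F ||    T    |    F     |    T    |    F     |       T        |              T              |    F    |    F    |            F            | F
F | F | F | T ||    F    |    T     |    F    |    T     |       F        |              T              |    T    |    T    |            F            | F
F | F | F | F ||    F    |    T     |    T    |    F     |       T        |              F              |    T    |    F    |            F            | T
The formula is true on 12 of the 16 rows.

12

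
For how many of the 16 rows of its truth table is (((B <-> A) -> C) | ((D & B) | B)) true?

14

A | B | C | D || φ
T | T | T | T || T
T | T | T | F || T
T | T | F | T || T
T | T | F | F || T
T | F | T | T || T
T | F | T | F || T
T | F | F | T || T
T | F | F | F || T
F | T | T | T || T
F | T | T | F || T
F | T | F | T || T
F | T | F | F || T
F | F | T | T || T
F | F | T | F || T
F | F | F | T || F
F | F | F | F || F
The formula is true on 14 of the 16 rows.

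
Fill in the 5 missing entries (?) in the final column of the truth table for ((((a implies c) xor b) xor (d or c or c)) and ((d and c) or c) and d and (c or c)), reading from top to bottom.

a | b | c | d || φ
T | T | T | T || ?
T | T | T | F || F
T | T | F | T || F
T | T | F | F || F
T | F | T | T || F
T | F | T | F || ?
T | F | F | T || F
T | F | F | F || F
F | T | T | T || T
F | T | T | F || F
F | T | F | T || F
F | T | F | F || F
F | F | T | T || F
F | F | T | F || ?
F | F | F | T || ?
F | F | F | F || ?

Row a=T, b=T, c=T, d=T: (((a implies c) xor b) xor (d or c or c)) = T, ((d and c) or c) = T, (c or c) = T, so the formula = T.
Row a=T, b=F, c=T, d=F: (((a implies c) xor b) xor (d or c or c)) = F, ((d and c) or c) = T, (c or c) = T, so the formula = F.
Row a=F, b=F, c=T, d=F: (((a implies c) xor b) xor (d or c or c)) = F, ((d and c) or c) = T, (c or c) = T, so the formula = F.
Row a=F, b=F, c=F, d=T: (((a implies c) xor b) xor (d or c or c)) = F, ((d and c) or c) = F, (c or c) = F, so the formula = F.
Row a=F, b=F, c=F, d=F: (((a implies c) xor b) xor (d or c or c)) = T, ((d and c) or c) = F, (c or c) = F, so the formula = F.

T, F, F, F, F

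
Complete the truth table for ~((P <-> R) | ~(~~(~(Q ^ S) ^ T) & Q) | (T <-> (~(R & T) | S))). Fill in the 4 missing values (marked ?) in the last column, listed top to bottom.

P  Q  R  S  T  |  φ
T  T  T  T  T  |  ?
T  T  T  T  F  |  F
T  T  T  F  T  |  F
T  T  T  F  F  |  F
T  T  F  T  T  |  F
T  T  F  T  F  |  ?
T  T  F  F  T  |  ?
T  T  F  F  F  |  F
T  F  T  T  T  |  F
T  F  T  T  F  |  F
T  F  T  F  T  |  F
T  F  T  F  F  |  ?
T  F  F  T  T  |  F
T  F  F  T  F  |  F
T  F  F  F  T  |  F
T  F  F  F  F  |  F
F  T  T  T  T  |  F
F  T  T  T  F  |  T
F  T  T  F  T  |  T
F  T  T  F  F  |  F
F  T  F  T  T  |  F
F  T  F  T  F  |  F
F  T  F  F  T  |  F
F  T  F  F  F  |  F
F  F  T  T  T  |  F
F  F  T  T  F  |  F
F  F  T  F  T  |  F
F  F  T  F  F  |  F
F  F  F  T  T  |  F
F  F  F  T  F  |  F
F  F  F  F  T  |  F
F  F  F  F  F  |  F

Row P=T, Q=T, R=T, S=T, T=T: (P <-> R) = T, ~(~~(~(Q ^ S) ^ T) & Q) = T, (T <-> (~(R & T) | S)) = T, ((P <-> R) | ~(~~(~(Q ^ S) ^ T) & Q) | (T <-> (~(R & T) | S))) = T, so the formula = F.
Row P=T, Q=T, R=F, S=T, T=F: (P <-> R) = F, ~(~~(~(Q ^ S) ^ T) & Q) = F, (T <-> (~(R & T) | S)) = F, ((P <-> R) | ~(~~(~(Q ^ S) ^ T) & Q) | (T <-> (~(R & T) | S))) = F, so the formula = T.
Row P=T, Q=T, R=F, S=F, T=T: (P <-> R) = F, ~(~~(~(Q ^ S) ^ T) & Q) = F, (T <-> (~(R & T) | S)) = T, ((P <-> R) | ~(~~(~(Q ^ S) ^ T) & Q) | (T <-> (~(R & T) | S))) = T, so the formula = F.
Row P=T, Q=F, R=T, S=F, T=F: (P <-> R) = T, ~(~~(~(Q ^ S) ^ T) & Q) = T, (T <-> (~(R & T) | S)) = F, ((P <-> R) | ~(~~(~(Q ^ S) ^ T) & Q) | (T <-> (~(R & T) | S))) = T, so the formula = F.

F, T, F, F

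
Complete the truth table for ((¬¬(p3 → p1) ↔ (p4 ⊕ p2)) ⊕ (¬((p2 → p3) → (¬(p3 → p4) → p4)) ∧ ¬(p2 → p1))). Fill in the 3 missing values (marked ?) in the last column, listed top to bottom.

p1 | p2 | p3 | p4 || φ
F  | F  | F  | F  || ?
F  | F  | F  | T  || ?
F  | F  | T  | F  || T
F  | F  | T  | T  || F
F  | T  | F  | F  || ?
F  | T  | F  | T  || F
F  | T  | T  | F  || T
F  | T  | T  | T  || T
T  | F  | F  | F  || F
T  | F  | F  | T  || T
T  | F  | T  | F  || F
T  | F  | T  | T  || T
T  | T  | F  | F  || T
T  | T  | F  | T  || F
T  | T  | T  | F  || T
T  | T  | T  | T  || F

Row p1=F, p2=F, p3=F, p4=F: (¬¬(p3 → p1) ↔ (p4 ⊕ p2)) = F, (¬((p2 → p3) → (¬(p3 → p4) → p4)) ∧ ¬(p2 → p1)) = F, so the formula = F.
Row p1=F, p2=F, p3=F, p4=T: (¬¬(p3 → p1) ↔ (p4 ⊕ p2)) = T, (¬((p2 → p3) → (¬(p3 → p4) → p4)) ∧ ¬(p2 → p1)) = F, so the formula = T.
Row p1=F, p2=T, p3=F, p4=F: (¬¬(p3 → p1) ↔ (p4 ⊕ p2)) = T, (¬((p2 → p3) → (¬(p3 → p4) → p4)) ∧ ¬(p2 → p1)) = F, so the formula = T.

F, T, T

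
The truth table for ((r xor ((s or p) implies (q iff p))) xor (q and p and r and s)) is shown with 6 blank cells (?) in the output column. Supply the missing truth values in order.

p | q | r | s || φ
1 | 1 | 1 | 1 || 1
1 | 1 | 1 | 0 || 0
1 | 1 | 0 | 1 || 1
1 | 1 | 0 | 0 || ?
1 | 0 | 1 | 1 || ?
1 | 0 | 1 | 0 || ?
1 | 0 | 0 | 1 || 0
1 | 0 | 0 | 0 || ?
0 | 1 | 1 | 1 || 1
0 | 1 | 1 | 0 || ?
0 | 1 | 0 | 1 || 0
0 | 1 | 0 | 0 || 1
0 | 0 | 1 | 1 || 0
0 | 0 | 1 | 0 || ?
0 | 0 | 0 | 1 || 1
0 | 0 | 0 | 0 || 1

1, 1, 1, 0, 0, 0

Row p=1, q=1, r=0, s=0: (r xor ((s or p) implies (q iff p))) = 1, (q and p and r and s) = 0, so the formula = 1.
Row p=1, q=0, r=1, s=1: (r xor ((s or p) implies (q iff p))) = 1, (q and p and r and s) = 0, so the formula = 1.
Row p=1, q=0, r=1, s=0: (r xor ((s or p) implies (q iff p))) = 1, (q and p and r and s) = 0, so the formula = 1.
Row p=1, q=0, r=0, s=0: (r xor ((s or p) implies (q iff p))) = 0, (q and p and r and s) = 0, so the formula = 0.
Row p=0, q=1, r=1, s=0: (r xor ((s or p) implies (q iff p))) = 0, (q and p and r and s) = 0, so the formula = 0.
Row p=0, q=0, r=1, s=0: (r xor ((s or p) implies (q iff p))) = 0, (q and p and r and s) = 0, so the formula = 0.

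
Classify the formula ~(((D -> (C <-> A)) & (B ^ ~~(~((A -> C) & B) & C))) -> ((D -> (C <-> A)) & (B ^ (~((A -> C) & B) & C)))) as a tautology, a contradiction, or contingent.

contradiction

  A   |   B   |   C   |   D   | (C <-> A) | (D -> (C <-> A)) | (A -> C) | ((A -> C) & B) | ~((A -> C) & B) | (~((A -> C) & B) & C) | ~(~((A -> C) & B) & C) | ~~(~((A -> C) & B) & C) | (B ^ (~((A -> C) & B) & C)) |   φ  
----- | ----- | ----- | ----- | --------- | ---------------- | -------- | -------------- | --------------- | --------------------- | ---------------------- | ----------------------- | --------------------------- | -----
False | False | False | False |    True   |       True       |   True   |     False      |       True      |         False         |          True          |          False          |            False            | False
False | False | False |  True |    True   |       True       |   True   |     False      |       True      |         False         |          True          |          False          |            False            | False
False | False |  True | False |   False   |       True       |   True   |     False      |       True      |          True         |         False          |           True          |             True            | False
False | False |  True |  True |   False   |      False       |   True   |     False      |       True      |          True         |         False          |           True          |             True            | False
False |  True | False | False |    True   |       True       |   True   |      True      |      False      |         False         |          True          |          False          |             True            | False
False |  True | False |  True |    True   |       True       |   True   |      True      |      False      |         False         |          True          |          False          |             True            | False
False |  True |  True | False |   False   |       True       |   True   |      True      |      False      |         False         |          True          |          False          |             True            | False
False |  True |  True |  True |   False   |      False       |   True   |      True      |      False      |         False         |          True          |          False          |             True            | False
 True | False | False | False |   False   |       True       |  False   |     False      |       True      |         False         |          True          |          False          |            False            | False
 True | False | False |  True |   False   |      False       |  False   |     False      |       True      |         False         |          True          |          False          |            False            | False
 True | False |  True | False |    True   |       True       |   True   |     False      |       True      |          True         |         False          |           True          |             True            | False
 True | False |  True |  True |    True   |       True       |   True   |     False      |       True      |          True         |         False          |           True          |             True            | False
 True |  True | False | False |   False   |       True       |  False   |     False      |       True      |         False         |          True          |          False          |             True            | False
 True |  True | False |  True |   False   |      False       |  False   |     False      |       True      |         False         |          True          |          False          |             True            | False
 True |  True |  True | False |    True   |       True       |   True   |      True      |      False      |         False         |          True          |          False          |             True            | False
 True |  True |  True |  True |    True   |       True       |   True   |      True      |      False      |         False         |          True          |          False          |             True            | False
Every row is False, so the formula is a contradiction.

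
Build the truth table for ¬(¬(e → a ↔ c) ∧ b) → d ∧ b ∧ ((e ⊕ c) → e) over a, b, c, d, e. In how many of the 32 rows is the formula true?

a  b  c  d  e  |  φ
0  0  0  0  0  |  0
0  0  0  0  1  |  0
0  0  0  1  0  |  0
0  0  0  1  1  |  0
0  0  1  0  0  |  0
0  0  1  0  1  |  0
0  0  1  1  0  |  0
0  0  1  1  1  |  0
0  1  0  0  0  |  1
0  1  0  0  1  |  0
0  1  0  1  0  |  1
0  1  0  1  1  |  1
0  1  1  0  0  |  0
0  1  1  0  1  |  1
0  1  1  1  0  |  0
0  1  1  1  1  |  1
1  0  0  0  0  |  0
1  0  0  0  1  |  0
1  0  0  1  0  |  0
1  0  0  1  1  |  0
1  0  1  0  0  |  0
1  0  1  0  1  |  0
1  0  1  1  0  |  0
1  0  1  1  1  |  0
1  1  0  0  0  |  1
1  1  0  0  1  |  1
1  1  0  1  0  |  1
1  1  0  1  1  |  1
1  1  1  0  0  |  0
1  1  1  0  1  |  0
1  1  1  1  0  |  0
1  1  1  1  1  |  1
The formula is true on 10 of the 32 rows.

10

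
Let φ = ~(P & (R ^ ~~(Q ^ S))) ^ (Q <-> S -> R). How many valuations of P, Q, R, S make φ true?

10

P | Q | R | S | (Q ^ S) | ~(Q ^ S) | ~~(Q ^ S) | (R ^ ~~(Q ^ S)) | (P & (R ^ ~~(Q ^ S))) | ~(P & (R ^ ~~(Q ^ S))) | (S -> R) | (Q <-> (S -> R)) | φ
- | - | - | - | ------- | -------- | --------- | --------------- | --------------------- | ---------------------- | -------- | ---------------- | -
1 | 1 | 1 | 1 |    0    |    1     |     0     |        1        |           1           |           0            |    1     |        1         | 1
1 | 1 | 1 | 0 |    1    |    0     |     1     |        0        |           0           |           1            |    1     |        1         | 0
1 | 1 | 0 | 1 |    0    |    1     |     0     |        0        |           0           |           1            |    0     |        0         | 1
1 | 1 | 0 | 0 |    1    |    0     |     1     |        1        |           1           |           0            |    1     |        1         | 1
1 | 0 | 1 | 1 |    1    |    0     |     1     |        0        |           0           |           1            |    1     |        0         | 1
1 | 0 | 1 | 0 |    0    |    1     |     0     |        1        |           1           |           0            |    1     |        0         | 0
1 | 0 | 0 | 1 |    1    |    0     |     1     |        1        |           1           |           0            |    0     |        1         | 1
1 | 0 | 0 | 0 |    0    |    1     |     0     |        0        |           0           |           1            |    1     |        0         | 1
0 | 1 | 1 | 1 |    0    |    1     |     0     |        1        |           0           |           1            |    1     |        1         | 0
0 | 1 | 1 | 0 |    1    |    0     |     1     |        0        |           0           |           1            |    1     |        1         | 0
0 | 1 | 0 | 1 |    0    |    1     |     0     |        0        |           0           |           1            |    0     |        0         | 1
0 | 1 | 0 | 0 |    1    |    0     |     1     |        1        |           0           |           1            |    1     |        1         | 0
0 | 0 | 1 | 1 |    1    |    0     |     1     |        0        |           0           |           1            |    1     |        0         | 1
0 | 0 | 1 | 0 |    0    |    1     |     0     |        1        |           0           |           1            |    1     |        0         | 1
0 | 0 | 0 | 1 |    1    |    0     |     1     |        1        |           0           |           1            |    0     |        1         | 0
0 | 0 | 0 | 0 |    0    |    1     |     0     |        0        |           0           |           1            |    1     |        0         | 1
The formula is true on 10 of the 16 rows.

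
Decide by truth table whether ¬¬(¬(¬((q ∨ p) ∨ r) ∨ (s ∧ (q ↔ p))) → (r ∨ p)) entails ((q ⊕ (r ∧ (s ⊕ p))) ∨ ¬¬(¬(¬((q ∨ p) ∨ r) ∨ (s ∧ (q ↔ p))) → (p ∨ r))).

yes

p  q  r  s  |  φ  ψ
T  T  T  T  |  T  T
T  T  T  F  |  T  T
T  T  F  T  |  T  T
T  T  F  F  |  T  T
T  F  T  T  |  T  T
T  F  T  F  |  T  T
T  F  F  T  |  T  T
T  F  F  F  |  T  T
F  T  T  T  |  T  T
F  T  T  F  |  T  T
F  T  F  T  |  F  T
F  T  F  F  |  F  T
F  F  T  T  |  T  T
F  F  T  F  |  T  T
F  F  F  T  |  T  T
F  F  F  F  |  T  T
In every row where φ is true, ψ is also true, so φ ⊨ ψ.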